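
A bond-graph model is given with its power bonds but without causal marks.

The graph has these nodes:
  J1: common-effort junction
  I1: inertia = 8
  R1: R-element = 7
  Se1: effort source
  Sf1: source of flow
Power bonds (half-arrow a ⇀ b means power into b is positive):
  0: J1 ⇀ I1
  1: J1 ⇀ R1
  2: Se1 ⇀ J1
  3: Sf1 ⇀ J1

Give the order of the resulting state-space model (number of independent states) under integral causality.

#2 |J1  (Se1 fixes effort; stroke away)
#3 |Sf1  (Sf1 (Sf) sets flow on bond)
#0 |I1  (J1: bond 2 brought effort, rest push out)
#1 |R1  (common-e at J1 fixed by 2)

1  (I1 all integral)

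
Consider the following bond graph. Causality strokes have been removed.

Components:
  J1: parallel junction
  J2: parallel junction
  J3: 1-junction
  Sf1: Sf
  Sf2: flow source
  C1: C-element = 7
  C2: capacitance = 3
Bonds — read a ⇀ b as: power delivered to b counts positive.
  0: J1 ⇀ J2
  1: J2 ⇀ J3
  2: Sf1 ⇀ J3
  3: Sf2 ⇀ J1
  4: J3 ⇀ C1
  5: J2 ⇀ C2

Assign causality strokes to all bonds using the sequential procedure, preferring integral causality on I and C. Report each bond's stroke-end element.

β0 →J1
β1 →J3
β2 →Sf1
β3 →Sf2
β4 →J3
β5 →J2

b2 →Sf1  (Sf1 fixes flow; stroke at Sf1)
b3 →Sf2  (Sf2: flow source, stroke at near end)
b0 →J1  (closing 0-jn rule on J1)
b1 →J3  (common-f at J3 fixed by 2)
b4 →J3  (common-f at J3 fixed by 2)
b5 →J2  (J2 needs exactly one e-in)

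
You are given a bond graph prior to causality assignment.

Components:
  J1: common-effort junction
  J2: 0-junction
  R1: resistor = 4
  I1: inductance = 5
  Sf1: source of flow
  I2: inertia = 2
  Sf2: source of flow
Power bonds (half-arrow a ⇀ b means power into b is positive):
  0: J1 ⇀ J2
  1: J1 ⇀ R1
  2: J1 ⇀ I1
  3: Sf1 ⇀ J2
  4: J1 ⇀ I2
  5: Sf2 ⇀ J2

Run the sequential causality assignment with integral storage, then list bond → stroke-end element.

bond 3 |Sf1  (source Sf1 imposes f)
bond 5 |Sf2  (source Sf2 imposes f)
bond 0 |J2  (only one effort-in slot at J2)
bond 2 |I1  (I1 integral (f out))
bond 4 |I2  (prefer integral on I2)
bond 1 |J1  (J1 needs exactly one e-in)

#0 stroke→J2
#1 stroke→J1
#2 stroke→I1
#3 stroke→Sf1
#4 stroke→I2
#5 stroke→Sf2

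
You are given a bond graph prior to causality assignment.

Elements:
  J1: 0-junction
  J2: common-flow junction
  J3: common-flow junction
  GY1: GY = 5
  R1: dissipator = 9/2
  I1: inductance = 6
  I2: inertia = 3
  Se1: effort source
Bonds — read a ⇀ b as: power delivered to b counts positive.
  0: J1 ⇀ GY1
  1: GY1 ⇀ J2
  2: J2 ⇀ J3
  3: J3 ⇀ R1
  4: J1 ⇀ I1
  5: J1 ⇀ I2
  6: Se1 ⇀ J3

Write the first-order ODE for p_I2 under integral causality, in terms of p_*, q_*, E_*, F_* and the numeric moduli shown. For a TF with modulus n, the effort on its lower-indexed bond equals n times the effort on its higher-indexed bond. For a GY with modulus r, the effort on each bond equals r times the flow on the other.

dp_I2/dt = 10*E_Se1/9 - 25*p_I1/27 - 50*p_I2/27

β6 |J3  (Se1 fixes effort; stroke away)
β4 |I1  (I1 outputs flow p/I1)
β5 |I2  (I2: I, integral causality)
β0 |J1  (only one effort-in slot at J1)
β1 |J2  (GY1: gyrator matches bond 0)
β2 |J3  (J2 needs exactly one f-in)
β3 |R1  (closing 1-jn rule on J3)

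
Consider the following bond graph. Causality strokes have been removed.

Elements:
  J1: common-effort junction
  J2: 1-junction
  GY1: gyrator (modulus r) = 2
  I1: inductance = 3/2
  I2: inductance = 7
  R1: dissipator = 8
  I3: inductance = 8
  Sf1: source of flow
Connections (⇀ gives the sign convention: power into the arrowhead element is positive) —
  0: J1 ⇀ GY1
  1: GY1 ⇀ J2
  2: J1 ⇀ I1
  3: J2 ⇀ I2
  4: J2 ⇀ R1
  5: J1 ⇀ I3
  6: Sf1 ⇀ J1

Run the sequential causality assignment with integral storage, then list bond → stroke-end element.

bond 0 stroke at J1
bond 1 stroke at J2
bond 2 stroke at I1
bond 3 stroke at I2
bond 4 stroke at J2
bond 5 stroke at I3
bond 6 stroke at Sf1

bond 6 stroke at Sf1  (Sf1 fixes flow; stroke at Sf1)
bond 2 stroke at I1  (I1: I, integral causality)
bond 3 stroke at I2  (I2 integral (f out))
bond 1 stroke at J2  (J2: bond 3 brought flow, rest push out)
bond 4 stroke at J2  (J2: bond 3 brought flow, rest push out)
bond 0 stroke at J1  (GY1: gyrator matches bond 1)
bond 5 stroke at I3  (J1 effort already set via bond 0)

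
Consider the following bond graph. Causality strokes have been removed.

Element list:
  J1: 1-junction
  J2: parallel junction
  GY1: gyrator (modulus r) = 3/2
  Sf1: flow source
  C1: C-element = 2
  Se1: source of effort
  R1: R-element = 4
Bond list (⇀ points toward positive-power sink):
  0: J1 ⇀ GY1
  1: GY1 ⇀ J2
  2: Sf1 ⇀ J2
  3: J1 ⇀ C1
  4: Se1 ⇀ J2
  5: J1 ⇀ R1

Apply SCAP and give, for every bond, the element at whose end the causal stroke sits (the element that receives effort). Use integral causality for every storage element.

β2 stroke→Sf1  (Sf1 (Sf) sets flow on bond)
β4 stroke→J2  (source Se1 imposes e)
β1 stroke→GY1  (common-e at J2 fixed by 4)
β0 stroke→GY1  (GY1: gyrator matches bond 1)
β3 stroke→J1  (J1 flow already set via bond 0)
β5 stroke→J1  (common-f at J1 fixed by 0)

β0 |GY1
β1 |GY1
β2 |Sf1
β3 |J1
β4 |J2
β5 |J1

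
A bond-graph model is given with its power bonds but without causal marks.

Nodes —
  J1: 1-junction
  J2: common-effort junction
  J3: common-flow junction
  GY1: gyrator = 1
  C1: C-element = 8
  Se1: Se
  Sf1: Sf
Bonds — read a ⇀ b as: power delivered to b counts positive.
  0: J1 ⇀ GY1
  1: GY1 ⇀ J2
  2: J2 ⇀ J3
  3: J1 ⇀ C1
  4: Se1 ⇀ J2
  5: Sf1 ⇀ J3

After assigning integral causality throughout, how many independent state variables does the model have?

1  (C1 all integral)

bond 4 |J2  (Se1 fixes effort; stroke away)
bond 5 |Sf1  (Sf1 (Sf) sets flow on bond)
bond 1 |GY1  (J2 effort already set via bond 4)
bond 2 |J3  (J2 effort already set via bond 4)
bond 0 |GY1  (GY GY1: same side as bond 1)
bond 3 |J1  (1-jn J1 has f-setter on 0)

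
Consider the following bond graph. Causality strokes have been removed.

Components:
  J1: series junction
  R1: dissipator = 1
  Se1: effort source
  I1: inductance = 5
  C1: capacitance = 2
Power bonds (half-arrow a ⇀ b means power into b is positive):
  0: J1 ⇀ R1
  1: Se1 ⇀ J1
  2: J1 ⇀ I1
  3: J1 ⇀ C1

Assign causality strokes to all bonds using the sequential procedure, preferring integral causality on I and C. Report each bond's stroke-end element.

bond 1 stroke at J1  (Se1 fixes effort; stroke away)
bond 2 stroke at I1  (prefer integral on I1)
bond 0 stroke at J1  (1-jn J1 has f-setter on 2)
bond 3 stroke at J1  (J1 flow already set via bond 2)

#0 →J1
#1 →J1
#2 →I1
#3 →J1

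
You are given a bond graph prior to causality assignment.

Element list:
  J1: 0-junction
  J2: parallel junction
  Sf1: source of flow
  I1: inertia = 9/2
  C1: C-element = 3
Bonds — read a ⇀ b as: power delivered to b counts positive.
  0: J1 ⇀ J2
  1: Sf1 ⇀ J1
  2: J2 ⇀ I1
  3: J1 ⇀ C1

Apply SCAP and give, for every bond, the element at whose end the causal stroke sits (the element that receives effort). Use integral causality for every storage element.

b0 |J2
b1 |Sf1
b2 |I1
b3 |J1

#1 |Sf1  (Sf1 fixes flow; stroke at Sf1)
#2 |I1  (I1 integral (f out))
#0 |J2  (J2: last free bond brings effort in)
#3 |J1  (J1 needs exactly one e-in)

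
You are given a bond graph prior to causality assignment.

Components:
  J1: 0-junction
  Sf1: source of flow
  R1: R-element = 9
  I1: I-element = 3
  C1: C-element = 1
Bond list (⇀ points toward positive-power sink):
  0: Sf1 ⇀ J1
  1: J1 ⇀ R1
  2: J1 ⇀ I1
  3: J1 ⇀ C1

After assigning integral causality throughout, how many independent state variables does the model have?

β0 →Sf1  (Sf1 fixes flow; stroke at Sf1)
β2 →I1  (I1 outputs flow p/I1)
β3 →J1  (C1: C, integral causality)
β1 →R1  (J1: bond 3 brought effort, rest push out)

2  (C1, I1 all integral)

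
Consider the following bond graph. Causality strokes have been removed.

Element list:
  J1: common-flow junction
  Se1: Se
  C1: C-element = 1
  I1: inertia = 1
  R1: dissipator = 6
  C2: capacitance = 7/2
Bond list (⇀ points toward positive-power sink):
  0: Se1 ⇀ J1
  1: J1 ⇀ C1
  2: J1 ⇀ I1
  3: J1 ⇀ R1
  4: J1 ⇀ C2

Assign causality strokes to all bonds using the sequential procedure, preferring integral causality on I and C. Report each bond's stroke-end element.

b0 stroke→J1
b1 stroke→J1
b2 stroke→I1
b3 stroke→J1
b4 stroke→J1

β0 stroke at J1  (source Se1 imposes e)
β1 stroke at J1  (C1 outputs effort q/C1)
β2 stroke at I1  (I1: I, integral causality)
β3 stroke at J1  (J1 flow already set via bond 2)
β4 stroke at J1  (J1 flow already set via bond 2)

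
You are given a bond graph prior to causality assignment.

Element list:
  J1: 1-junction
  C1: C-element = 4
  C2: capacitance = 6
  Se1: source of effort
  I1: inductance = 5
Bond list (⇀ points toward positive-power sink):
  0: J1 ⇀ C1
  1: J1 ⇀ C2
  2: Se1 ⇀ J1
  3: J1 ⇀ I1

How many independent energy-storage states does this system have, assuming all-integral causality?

3  (C1, C2, I1 all integral)

#2 stroke at J1  (Se1 fixes effort; stroke away)
#0 stroke at J1  (C1 outputs effort q/C1)
#1 stroke at J1  (C2 outputs effort q/C2)
#3 stroke at I1  (only one flow-in slot at J1)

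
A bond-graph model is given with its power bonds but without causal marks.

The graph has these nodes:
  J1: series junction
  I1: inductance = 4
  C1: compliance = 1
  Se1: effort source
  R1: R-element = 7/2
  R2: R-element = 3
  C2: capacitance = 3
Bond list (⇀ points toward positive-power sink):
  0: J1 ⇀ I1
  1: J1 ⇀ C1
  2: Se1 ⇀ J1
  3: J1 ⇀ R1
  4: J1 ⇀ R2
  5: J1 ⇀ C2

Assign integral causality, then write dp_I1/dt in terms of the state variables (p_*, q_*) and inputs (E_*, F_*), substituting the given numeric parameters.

dp_I1/dt = E_Se1 - 13*p_I1/8 - q_C1 - q_C2/3

b2 →J1  (source Se1 imposes e)
b0 →I1  (I1 outputs flow p/I1)
b1 →J1  (common-f at J1 fixed by 0)
b3 →J1  (J1: bond 0 brought flow, rest push out)
b4 →J1  (1-jn J1 has f-setter on 0)
b5 →J1  (J1 flow already set via bond 0)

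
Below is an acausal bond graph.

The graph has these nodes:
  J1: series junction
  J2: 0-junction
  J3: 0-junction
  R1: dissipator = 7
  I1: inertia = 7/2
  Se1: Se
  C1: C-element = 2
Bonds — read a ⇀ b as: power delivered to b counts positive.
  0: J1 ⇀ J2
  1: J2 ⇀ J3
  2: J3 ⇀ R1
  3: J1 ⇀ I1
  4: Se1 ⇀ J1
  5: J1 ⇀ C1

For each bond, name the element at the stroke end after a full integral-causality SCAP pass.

β0 stroke at J1
β1 stroke at J2
β2 stroke at J3
β3 stroke at I1
β4 stroke at J1
β5 stroke at J1

β4 |J1  (Se1 fixes effort; stroke away)
β3 |I1  (I1 integral (f out))
β0 |J1  (common-f at J1 fixed by 3)
β5 |J1  (common-f at J1 fixed by 3)
β1 |J2  (only one effort-in slot at J2)
β2 |J3  (J3 needs exactly one e-in)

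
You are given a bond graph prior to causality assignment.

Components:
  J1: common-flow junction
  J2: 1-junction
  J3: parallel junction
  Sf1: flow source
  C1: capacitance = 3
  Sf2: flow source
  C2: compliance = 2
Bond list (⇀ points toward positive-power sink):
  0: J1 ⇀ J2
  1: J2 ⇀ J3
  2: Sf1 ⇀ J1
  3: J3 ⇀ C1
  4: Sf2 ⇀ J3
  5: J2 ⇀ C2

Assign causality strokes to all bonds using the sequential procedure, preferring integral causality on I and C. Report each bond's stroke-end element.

b0 stroke at J1
b1 stroke at J2
b2 stroke at Sf1
b3 stroke at J3
b4 stroke at Sf2
b5 stroke at J2

β2 →Sf1  (source Sf1 imposes f)
β4 →Sf2  (Sf2 fixes flow; stroke at Sf2)
β0 →J1  (1-jn J1 has f-setter on 2)
β1 →J2  (J2: bond 0 brought flow, rest push out)
β5 →J2  (J2 flow already set via bond 0)
β3 →J3  (J3: last free bond brings effort in)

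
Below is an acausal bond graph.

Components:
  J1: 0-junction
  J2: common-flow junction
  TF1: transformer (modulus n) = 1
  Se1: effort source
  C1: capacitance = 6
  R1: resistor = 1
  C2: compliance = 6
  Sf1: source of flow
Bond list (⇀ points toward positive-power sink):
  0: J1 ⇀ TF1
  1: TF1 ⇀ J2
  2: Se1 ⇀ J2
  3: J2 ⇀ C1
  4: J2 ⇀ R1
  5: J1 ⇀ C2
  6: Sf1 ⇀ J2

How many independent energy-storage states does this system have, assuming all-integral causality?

b2 →J2  (Se1: effort source, stroke at far end)
b6 →Sf1  (Sf1 (Sf) sets flow on bond)
b1 →J2  (J2: bond 6 brought flow, rest push out)
b3 →J2  (J2: bond 6 brought flow, rest push out)
b4 →J2  (J2: bond 6 brought flow, rest push out)
b0 →TF1  (TF1 one-in-one-out from 1)
b5 →J1  (closing 0-jn rule on J1)

2  (C1, C2 all integral)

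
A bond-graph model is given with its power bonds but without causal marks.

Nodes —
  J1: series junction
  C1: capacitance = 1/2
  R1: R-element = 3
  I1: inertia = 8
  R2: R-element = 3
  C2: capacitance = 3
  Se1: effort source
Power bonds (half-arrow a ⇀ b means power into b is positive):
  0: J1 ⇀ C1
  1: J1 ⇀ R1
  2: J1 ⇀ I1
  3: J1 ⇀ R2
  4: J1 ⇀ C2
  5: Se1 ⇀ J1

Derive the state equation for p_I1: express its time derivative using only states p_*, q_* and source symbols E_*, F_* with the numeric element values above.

dp_I1/dt = E_Se1 - 3*p_I1/4 - 2*q_C1 - q_C2/3

β5 |J1  (Se1 (Se) sets effort on bond)
β0 |J1  (C1 integral (e out))
β2 |I1  (I1 integral (f out))
β1 |J1  (J1 flow already set via bond 2)
β3 |J1  (1-jn J1 has f-setter on 2)
β4 |J1  (common-f at J1 fixed by 2)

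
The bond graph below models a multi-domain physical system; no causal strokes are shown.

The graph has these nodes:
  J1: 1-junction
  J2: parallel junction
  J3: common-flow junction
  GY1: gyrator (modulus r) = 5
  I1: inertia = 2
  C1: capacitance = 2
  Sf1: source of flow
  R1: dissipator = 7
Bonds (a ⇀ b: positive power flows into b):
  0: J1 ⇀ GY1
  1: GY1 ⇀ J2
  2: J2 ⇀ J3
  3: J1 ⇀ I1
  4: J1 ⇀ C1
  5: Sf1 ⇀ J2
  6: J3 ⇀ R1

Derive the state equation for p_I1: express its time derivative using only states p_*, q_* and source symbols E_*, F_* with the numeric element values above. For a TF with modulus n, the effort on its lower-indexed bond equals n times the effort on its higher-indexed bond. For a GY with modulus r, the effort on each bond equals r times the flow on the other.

dp_I1/dt = 5*F_Sf1 - 25*p_I1/14 - q_C1/2

#5 stroke→Sf1  (Sf1 fixes flow; stroke at Sf1)
#3 stroke→I1  (I1 outputs flow p/I1)
#0 stroke→J1  (J1: bond 3 brought flow, rest push out)
#4 stroke→J1  (J1: bond 3 brought flow, rest push out)
#1 stroke→J2  (through GY1, causality inverts; strokes same side of GY1)
#2 stroke→J3  (common-e at J2 fixed by 1)
#6 stroke→R1  (only one flow-in slot at J3)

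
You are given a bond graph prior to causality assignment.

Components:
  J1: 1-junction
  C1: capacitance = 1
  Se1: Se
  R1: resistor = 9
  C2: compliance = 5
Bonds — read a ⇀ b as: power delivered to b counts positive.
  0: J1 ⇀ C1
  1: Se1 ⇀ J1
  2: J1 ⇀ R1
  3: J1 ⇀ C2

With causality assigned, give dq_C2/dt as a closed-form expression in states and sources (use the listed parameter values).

#1 stroke at J1  (source Se1 imposes e)
#0 stroke at J1  (C1 integral (e out))
#3 stroke at J1  (prefer integral on C2)
#2 stroke at R1  (J1 needs exactly one f-in)

dq_C2/dt = E_Se1/9 - q_C1/9 - q_C2/45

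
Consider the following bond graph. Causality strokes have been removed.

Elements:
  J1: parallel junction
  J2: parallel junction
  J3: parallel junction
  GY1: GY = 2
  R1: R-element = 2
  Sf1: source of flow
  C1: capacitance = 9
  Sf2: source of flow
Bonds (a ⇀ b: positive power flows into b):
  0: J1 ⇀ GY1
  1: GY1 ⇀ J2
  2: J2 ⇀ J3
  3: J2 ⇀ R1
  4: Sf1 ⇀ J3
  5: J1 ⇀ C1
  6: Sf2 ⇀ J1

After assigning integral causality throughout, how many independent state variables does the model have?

1  (C1 all integral)

#4 →Sf1  (Sf1 fixes flow; stroke at Sf1)
#6 →Sf2  (Sf2 (Sf) sets flow on bond)
#2 →J3  (closing 0-jn rule on J3)
#5 →J1  (C1 outputs effort q/C1)
#0 →GY1  (J1 effort already set via bond 5)
#1 →GY1  (GY1: gyrator matches bond 0)
#3 →J2  (J2 needs exactly one e-in)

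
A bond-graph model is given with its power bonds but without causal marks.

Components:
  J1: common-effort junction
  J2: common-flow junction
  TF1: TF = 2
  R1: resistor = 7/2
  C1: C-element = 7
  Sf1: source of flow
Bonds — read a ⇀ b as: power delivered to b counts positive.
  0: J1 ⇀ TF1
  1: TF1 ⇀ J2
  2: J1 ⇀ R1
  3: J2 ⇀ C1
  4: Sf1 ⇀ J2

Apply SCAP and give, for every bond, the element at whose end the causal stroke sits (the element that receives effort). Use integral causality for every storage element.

bond 4 stroke at Sf1  (Sf1 (Sf) sets flow on bond)
bond 1 stroke at J2  (common-f at J2 fixed by 4)
bond 3 stroke at J2  (1-jn J2 has f-setter on 4)
bond 0 stroke at TF1  (through TF1, causality passes straight; one stroke at TF1)
bond 2 stroke at J1  (closing 0-jn rule on J1)

b0 |TF1
b1 |J2
b2 |J1
b3 |J2
b4 |Sf1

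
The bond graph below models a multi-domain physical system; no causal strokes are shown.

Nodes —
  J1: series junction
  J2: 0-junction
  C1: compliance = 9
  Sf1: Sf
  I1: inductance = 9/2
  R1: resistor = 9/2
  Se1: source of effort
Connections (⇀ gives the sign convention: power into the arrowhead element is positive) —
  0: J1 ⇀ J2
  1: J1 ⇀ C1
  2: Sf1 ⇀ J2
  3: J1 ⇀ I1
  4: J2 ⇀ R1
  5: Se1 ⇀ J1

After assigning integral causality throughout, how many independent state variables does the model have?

2  (C1, I1 all integral)

b2 |Sf1  (Sf1: flow source, stroke at near end)
b5 |J1  (source Se1 imposes e)
b1 |J1  (prefer integral on C1)
b3 |I1  (I1 outputs flow p/I1)
b0 |J1  (J1: bond 3 brought flow, rest push out)
b4 |J2  (only one effort-in slot at J2)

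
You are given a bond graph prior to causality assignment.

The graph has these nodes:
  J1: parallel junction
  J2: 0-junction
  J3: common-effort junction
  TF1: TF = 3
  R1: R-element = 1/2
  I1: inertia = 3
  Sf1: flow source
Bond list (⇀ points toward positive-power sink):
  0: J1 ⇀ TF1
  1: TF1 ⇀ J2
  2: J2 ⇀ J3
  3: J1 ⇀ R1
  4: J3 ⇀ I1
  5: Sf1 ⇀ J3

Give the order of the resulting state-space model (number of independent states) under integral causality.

β5 →Sf1  (Sf1 fixes flow; stroke at Sf1)
β4 →I1  (I1 integral (f out))
β2 →J3  (only one effort-in slot at J3)
β1 →J2  (J2 needs exactly one e-in)
β0 →TF1  (TF TF1: opposite of bond 1)
β3 →J1  (J1: last free bond brings effort in)

1  (I1 all integral)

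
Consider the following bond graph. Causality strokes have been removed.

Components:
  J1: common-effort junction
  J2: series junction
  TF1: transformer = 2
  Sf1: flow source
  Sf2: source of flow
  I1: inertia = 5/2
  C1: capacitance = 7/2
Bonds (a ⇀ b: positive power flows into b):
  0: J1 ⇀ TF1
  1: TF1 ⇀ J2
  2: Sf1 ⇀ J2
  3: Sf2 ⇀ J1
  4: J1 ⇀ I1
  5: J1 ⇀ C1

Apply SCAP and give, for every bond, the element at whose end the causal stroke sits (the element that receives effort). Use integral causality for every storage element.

#0 stroke→TF1
#1 stroke→J2
#2 stroke→Sf1
#3 stroke→Sf2
#4 stroke→I1
#5 stroke→J1

bond 2 |Sf1  (Sf1 (Sf) sets flow on bond)
bond 3 |Sf2  (source Sf2 imposes f)
bond 1 |J2  (1-jn J2 has f-setter on 2)
bond 0 |TF1  (through TF1, causality passes straight; one stroke at TF1)
bond 4 |I1  (I1 integral (f out))
bond 5 |J1  (only one effort-in slot at J1)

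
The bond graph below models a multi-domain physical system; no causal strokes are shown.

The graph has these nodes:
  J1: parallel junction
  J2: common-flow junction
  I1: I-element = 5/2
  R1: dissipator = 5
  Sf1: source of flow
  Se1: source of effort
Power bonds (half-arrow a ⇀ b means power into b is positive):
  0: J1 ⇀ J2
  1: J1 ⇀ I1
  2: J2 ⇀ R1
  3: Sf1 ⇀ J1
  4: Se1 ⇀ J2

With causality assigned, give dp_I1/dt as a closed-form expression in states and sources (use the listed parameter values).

b3 stroke→Sf1  (source Sf1 imposes f)
b4 stroke→J2  (Se1 fixes effort; stroke away)
b1 stroke→I1  (I1: I, integral causality)
b0 stroke→J1  (J1: last free bond brings effort in)
b2 stroke→J2  (J2 flow already set via bond 0)

dp_I1/dt = -E_Se1 + 5*F_Sf1 - 2*p_I1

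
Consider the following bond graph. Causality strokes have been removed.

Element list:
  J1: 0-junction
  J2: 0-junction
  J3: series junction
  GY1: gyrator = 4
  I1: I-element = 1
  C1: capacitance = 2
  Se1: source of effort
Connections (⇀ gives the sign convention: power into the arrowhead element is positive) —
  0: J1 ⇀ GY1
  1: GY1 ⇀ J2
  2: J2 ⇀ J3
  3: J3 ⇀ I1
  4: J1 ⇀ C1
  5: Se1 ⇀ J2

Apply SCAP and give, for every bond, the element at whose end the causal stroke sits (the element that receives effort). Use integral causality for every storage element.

b0 stroke→GY1
b1 stroke→GY1
b2 stroke→J3
b3 stroke→I1
b4 stroke→J1
b5 stroke→J2

b5 stroke at J2  (Se1: effort source, stroke at far end)
b1 stroke at GY1  (common-e at J2 fixed by 5)
b2 stroke at J3  (0-jn J2 has e-setter on 5)
b3 stroke at I1  (J3 needs exactly one f-in)
b0 stroke at GY1  (through GY1, causality inverts; strokes same side of GY1)
b4 stroke at J1  (J1 needs exactly one e-in)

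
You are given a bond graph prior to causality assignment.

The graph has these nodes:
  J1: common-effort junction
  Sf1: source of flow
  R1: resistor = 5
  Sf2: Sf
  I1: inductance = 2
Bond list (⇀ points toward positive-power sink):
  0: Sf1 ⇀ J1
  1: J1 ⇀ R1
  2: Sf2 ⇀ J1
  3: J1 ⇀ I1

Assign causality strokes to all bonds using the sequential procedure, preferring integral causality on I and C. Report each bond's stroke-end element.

bond 0 |Sf1
bond 1 |J1
bond 2 |Sf2
bond 3 |I1

b0 |Sf1  (source Sf1 imposes f)
b2 |Sf2  (Sf2 fixes flow; stroke at Sf2)
b3 |I1  (I1 outputs flow p/I1)
b1 |J1  (closing 0-jn rule on J1)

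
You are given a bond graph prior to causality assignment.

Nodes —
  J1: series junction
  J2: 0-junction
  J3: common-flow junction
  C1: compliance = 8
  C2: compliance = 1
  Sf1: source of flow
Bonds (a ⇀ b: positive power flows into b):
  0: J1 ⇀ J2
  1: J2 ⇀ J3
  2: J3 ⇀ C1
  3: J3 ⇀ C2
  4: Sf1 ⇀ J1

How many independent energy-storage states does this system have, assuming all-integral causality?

2  (C1, C2 all integral)

b4 |Sf1  (Sf1 (Sf) sets flow on bond)
b0 |J1  (J1: bond 4 brought flow, rest push out)
b1 |J2  (J2 needs exactly one e-in)
b2 |J3  (J3: bond 1 brought flow, rest push out)
b3 |J3  (common-f at J3 fixed by 1)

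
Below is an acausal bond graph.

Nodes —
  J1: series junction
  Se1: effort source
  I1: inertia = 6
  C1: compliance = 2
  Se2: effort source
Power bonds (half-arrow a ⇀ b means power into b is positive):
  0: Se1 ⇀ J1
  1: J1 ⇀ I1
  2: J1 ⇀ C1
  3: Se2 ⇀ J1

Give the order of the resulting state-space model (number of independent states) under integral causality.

bond 0 →J1  (Se1 fixes effort; stroke away)
bond 3 →J1  (source Se2 imposes e)
bond 1 →I1  (I1 outputs flow p/I1)
bond 2 →J1  (1-jn J1 has f-setter on 1)

2  (C1, I1 all integral)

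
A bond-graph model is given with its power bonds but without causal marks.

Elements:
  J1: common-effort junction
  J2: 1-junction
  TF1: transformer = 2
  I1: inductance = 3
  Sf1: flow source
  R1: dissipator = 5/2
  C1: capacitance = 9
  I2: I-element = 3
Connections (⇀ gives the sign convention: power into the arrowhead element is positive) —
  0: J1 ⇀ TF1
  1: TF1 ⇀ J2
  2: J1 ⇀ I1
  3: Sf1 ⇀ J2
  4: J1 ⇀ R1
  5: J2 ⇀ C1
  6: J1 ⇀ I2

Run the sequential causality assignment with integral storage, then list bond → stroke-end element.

bond 3 →Sf1  (source Sf1 imposes f)
bond 1 →J2  (common-f at J2 fixed by 3)
bond 5 →J2  (1-jn J2 has f-setter on 3)
bond 0 →TF1  (TF1 one-in-one-out from 1)
bond 2 →I1  (I1 outputs flow p/I1)
bond 6 →I2  (I2 outputs flow p/I2)
bond 4 →J1  (J1 needs exactly one e-in)

β0 stroke at TF1
β1 stroke at J2
β2 stroke at I1
β3 stroke at Sf1
β4 stroke at J1
β5 stroke at J2
β6 stroke at I2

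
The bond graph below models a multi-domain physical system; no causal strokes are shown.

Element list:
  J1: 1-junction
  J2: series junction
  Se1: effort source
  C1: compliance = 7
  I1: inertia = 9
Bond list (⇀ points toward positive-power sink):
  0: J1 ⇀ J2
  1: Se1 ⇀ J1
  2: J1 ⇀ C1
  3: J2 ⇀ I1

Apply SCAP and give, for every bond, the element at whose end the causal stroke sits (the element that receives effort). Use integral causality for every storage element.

bond 0 stroke at J2
bond 1 stroke at J1
bond 2 stroke at J1
bond 3 stroke at I1

bond 1 |J1  (Se1: effort source, stroke at far end)
bond 2 |J1  (C1 outputs effort q/C1)
bond 0 |J2  (only one flow-in slot at J1)
bond 3 |I1  (closing 1-jn rule on J2)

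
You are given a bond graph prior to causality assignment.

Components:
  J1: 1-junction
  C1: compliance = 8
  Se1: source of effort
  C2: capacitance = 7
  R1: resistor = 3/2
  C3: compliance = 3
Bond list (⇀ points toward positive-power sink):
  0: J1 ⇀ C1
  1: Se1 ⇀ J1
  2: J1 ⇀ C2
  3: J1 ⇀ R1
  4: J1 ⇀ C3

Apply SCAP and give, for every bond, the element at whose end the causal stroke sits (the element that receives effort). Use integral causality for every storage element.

bond 1 stroke at J1  (Se1 (Se) sets effort on bond)
bond 0 stroke at J1  (prefer integral on C1)
bond 2 stroke at J1  (C2 integral (e out))
bond 4 stroke at J1  (C3: C, integral causality)
bond 3 stroke at R1  (closing 1-jn rule on J1)

#0 stroke at J1
#1 stroke at J1
#2 stroke at J1
#3 stroke at R1
#4 stroke at J1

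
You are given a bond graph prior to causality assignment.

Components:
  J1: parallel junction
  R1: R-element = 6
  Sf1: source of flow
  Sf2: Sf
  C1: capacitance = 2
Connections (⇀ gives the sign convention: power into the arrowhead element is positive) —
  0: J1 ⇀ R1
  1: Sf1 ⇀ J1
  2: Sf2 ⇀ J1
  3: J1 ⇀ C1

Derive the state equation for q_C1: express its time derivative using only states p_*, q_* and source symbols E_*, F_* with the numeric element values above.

dq_C1/dt = F_Sf1 + F_Sf2 - q_C1/12

#1 →Sf1  (source Sf1 imposes f)
#2 →Sf2  (Sf2 fixes flow; stroke at Sf2)
#3 →J1  (C1 integral (e out))
#0 →R1  (0-jn J1 has e-setter on 3)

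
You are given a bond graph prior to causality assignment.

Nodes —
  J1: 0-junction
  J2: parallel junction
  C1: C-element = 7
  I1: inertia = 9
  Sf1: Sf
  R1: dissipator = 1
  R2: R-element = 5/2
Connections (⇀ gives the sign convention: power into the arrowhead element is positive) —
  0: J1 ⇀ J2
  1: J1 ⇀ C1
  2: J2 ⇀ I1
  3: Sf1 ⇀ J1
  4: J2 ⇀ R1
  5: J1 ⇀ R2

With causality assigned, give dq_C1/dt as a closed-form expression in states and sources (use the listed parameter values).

b3 stroke at Sf1  (Sf1: flow source, stroke at near end)
b1 stroke at J1  (C1 outputs effort q/C1)
b0 stroke at J2  (0-jn J1 has e-setter on 1)
b5 stroke at R2  (common-e at J1 fixed by 1)
b2 stroke at I1  (common-e at J2 fixed by 0)
b4 stroke at R1  (J2: bond 0 brought effort, rest push out)

dq_C1/dt = F_Sf1 - p_I1/9 - q_C1/5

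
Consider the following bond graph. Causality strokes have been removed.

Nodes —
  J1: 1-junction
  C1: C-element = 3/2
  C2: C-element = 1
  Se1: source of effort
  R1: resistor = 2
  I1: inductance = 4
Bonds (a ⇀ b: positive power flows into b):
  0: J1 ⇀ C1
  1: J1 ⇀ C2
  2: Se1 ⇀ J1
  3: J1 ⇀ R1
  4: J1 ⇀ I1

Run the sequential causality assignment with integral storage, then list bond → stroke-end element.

bond 0 |J1
bond 1 |J1
bond 2 |J1
bond 3 |J1
bond 4 |I1

#2 stroke at J1  (Se1: effort source, stroke at far end)
#0 stroke at J1  (C1 outputs effort q/C1)
#1 stroke at J1  (C2 integral (e out))
#4 stroke at I1  (I1 integral (f out))
#3 stroke at J1  (J1 flow already set via bond 4)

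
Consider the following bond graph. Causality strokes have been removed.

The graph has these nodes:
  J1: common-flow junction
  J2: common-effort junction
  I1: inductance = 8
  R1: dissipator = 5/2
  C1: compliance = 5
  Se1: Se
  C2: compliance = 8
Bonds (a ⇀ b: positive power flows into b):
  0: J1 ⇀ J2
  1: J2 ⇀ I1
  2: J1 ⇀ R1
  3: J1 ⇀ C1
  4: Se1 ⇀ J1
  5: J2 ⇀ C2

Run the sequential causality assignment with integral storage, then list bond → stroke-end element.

#4 stroke at J1  (Se1 (Se) sets effort on bond)
#1 stroke at I1  (prefer integral on I1)
#3 stroke at J1  (prefer integral on C1)
#5 stroke at J2  (C2 integral (e out))
#0 stroke at J1  (0-jn J2 has e-setter on 5)
#2 stroke at R1  (J1: last free bond brings flow in)

β0 →J1
β1 →I1
β2 →R1
β3 →J1
β4 →J1
β5 →J2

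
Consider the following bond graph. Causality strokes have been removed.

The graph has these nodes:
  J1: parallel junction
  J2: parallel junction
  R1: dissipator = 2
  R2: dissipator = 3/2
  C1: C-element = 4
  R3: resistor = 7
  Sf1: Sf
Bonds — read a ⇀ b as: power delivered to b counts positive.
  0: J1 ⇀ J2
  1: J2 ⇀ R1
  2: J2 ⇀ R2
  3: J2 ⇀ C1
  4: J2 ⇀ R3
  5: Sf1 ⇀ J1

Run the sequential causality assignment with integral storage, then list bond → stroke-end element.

bond 5 |Sf1  (Sf1 fixes flow; stroke at Sf1)
bond 0 |J1  (only one effort-in slot at J1)
bond 3 |J2  (C1 outputs effort q/C1)
bond 1 |R1  (common-e at J2 fixed by 3)
bond 2 |R2  (common-e at J2 fixed by 3)
bond 4 |R3  (0-jn J2 has e-setter on 3)

β0 stroke at J1
β1 stroke at R1
β2 stroke at R2
β3 stroke at J2
β4 stroke at R3
β5 stroke at Sf1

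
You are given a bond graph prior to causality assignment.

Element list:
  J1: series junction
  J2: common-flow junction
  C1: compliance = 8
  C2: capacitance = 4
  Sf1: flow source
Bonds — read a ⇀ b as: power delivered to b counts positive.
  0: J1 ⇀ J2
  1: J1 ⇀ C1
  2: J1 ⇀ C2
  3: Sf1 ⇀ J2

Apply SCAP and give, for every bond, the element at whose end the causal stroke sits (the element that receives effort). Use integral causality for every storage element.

b3 |Sf1  (source Sf1 imposes f)
b0 |J2  (J2: bond 3 brought flow, rest push out)
b1 |J1  (1-jn J1 has f-setter on 0)
b2 |J1  (J1 flow already set via bond 0)

β0 stroke→J2
β1 stroke→J1
β2 stroke→J1
β3 stroke→Sf1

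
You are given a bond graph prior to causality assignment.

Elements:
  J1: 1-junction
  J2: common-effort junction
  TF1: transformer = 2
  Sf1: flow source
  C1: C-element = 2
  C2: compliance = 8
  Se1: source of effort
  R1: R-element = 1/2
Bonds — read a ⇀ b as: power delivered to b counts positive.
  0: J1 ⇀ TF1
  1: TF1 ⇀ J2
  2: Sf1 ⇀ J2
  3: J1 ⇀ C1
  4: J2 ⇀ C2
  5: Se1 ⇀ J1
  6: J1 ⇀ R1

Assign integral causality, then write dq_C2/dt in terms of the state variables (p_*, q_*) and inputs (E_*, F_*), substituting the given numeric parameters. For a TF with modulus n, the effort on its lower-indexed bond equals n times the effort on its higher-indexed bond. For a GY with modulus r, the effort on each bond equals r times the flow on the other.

dq_C2/dt = 4*E_Se1 + F_Sf1 - 2*q_C1 - q_C2

#2 →Sf1  (source Sf1 imposes f)
#5 →J1  (Se1 (Se) sets effort on bond)
#3 →J1  (C1 outputs effort q/C1)
#4 →J2  (C2: C, integral causality)
#1 →TF1  (0-jn J2 has e-setter on 4)
#0 →J1  (TF1 one-in-one-out from 1)
#6 →R1  (J1: last free bond brings flow in)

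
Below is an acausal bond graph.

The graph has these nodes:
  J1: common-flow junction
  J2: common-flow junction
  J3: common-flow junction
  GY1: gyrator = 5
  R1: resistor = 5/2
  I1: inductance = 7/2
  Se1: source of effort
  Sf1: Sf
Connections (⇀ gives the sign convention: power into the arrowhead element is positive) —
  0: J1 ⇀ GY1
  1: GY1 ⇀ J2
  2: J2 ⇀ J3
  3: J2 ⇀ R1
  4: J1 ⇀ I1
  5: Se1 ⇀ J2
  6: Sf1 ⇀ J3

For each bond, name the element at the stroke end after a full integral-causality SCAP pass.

b0 stroke at J1
b1 stroke at J2
b2 stroke at J3
b3 stroke at J2
b4 stroke at I1
b5 stroke at J2
b6 stroke at Sf1

b5 stroke at J2  (Se1 (Se) sets effort on bond)
b6 stroke at Sf1  (Sf1: flow source, stroke at near end)
b2 stroke at J3  (1-jn J3 has f-setter on 6)
b1 stroke at J2  (J2: bond 2 brought flow, rest push out)
b3 stroke at J2  (J2: bond 2 brought flow, rest push out)
b0 stroke at J1  (GY1 both-in/both-out from 1)
b4 stroke at I1  (only one flow-in slot at J1)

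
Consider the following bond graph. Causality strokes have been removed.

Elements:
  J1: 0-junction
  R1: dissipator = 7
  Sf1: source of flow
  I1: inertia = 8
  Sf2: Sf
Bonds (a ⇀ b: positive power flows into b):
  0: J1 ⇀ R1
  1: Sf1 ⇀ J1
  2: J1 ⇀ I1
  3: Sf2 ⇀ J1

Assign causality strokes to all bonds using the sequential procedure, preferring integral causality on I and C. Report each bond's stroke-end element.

bond 0 stroke→J1
bond 1 stroke→Sf1
bond 2 stroke→I1
bond 3 stroke→Sf2

β1 stroke→Sf1  (source Sf1 imposes f)
β3 stroke→Sf2  (Sf2 fixes flow; stroke at Sf2)
β2 stroke→I1  (I1 integral (f out))
β0 stroke→J1  (J1: last free bond brings effort in)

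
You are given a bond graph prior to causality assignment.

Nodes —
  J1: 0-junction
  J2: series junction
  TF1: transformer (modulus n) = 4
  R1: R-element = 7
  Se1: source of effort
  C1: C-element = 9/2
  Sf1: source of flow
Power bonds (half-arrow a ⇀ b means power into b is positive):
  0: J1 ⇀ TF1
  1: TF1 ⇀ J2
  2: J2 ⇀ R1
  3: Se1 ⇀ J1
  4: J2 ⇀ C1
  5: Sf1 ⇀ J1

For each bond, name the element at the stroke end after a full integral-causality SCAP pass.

b0 stroke→TF1
b1 stroke→J2
b2 stroke→R1
b3 stroke→J1
b4 stroke→J2
b5 stroke→Sf1

bond 3 |J1  (Se1 fixes effort; stroke away)
bond 5 |Sf1  (Sf1 (Sf) sets flow on bond)
bond 0 |TF1  (J1: bond 3 brought effort, rest push out)
bond 1 |J2  (TF1 one-in-one-out from 0)
bond 4 |J2  (prefer integral on C1)
bond 2 |R1  (J2: last free bond brings flow in)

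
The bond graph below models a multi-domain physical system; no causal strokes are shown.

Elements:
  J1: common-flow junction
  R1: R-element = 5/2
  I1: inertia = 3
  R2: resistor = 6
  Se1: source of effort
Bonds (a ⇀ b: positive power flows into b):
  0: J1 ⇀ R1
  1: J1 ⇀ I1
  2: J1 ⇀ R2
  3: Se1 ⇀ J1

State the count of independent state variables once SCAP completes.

β3 stroke→J1  (source Se1 imposes e)
β1 stroke→I1  (I1 outputs flow p/I1)
β0 stroke→J1  (J1 flow already set via bond 1)
β2 stroke→J1  (J1 flow already set via bond 1)

1  (I1 all integral)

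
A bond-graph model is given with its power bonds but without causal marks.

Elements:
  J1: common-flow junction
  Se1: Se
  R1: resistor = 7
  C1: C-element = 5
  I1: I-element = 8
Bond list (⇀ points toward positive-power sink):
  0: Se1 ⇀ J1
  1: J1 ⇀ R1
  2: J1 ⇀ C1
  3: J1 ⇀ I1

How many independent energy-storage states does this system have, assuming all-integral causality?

bond 0 stroke at J1  (Se1: effort source, stroke at far end)
bond 2 stroke at J1  (C1 outputs effort q/C1)
bond 3 stroke at I1  (I1: I, integral causality)
bond 1 stroke at J1  (J1: bond 3 brought flow, rest push out)

2  (C1, I1 all integral)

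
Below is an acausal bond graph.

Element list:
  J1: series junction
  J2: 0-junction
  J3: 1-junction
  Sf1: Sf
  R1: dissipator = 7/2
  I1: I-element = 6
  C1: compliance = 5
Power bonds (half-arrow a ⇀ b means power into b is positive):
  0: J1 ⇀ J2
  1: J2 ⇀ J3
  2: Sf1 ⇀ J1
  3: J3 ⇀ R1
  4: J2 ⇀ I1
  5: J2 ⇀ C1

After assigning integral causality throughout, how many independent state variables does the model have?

2  (C1, I1 all integral)

β2 stroke at Sf1  (Sf1 (Sf) sets flow on bond)
β0 stroke at J1  (1-jn J1 has f-setter on 2)
β4 stroke at I1  (I1: I, integral causality)
β5 stroke at J2  (C1 integral (e out))
β1 stroke at J3  (J2 effort already set via bond 5)
β3 stroke at R1  (only one flow-in slot at J3)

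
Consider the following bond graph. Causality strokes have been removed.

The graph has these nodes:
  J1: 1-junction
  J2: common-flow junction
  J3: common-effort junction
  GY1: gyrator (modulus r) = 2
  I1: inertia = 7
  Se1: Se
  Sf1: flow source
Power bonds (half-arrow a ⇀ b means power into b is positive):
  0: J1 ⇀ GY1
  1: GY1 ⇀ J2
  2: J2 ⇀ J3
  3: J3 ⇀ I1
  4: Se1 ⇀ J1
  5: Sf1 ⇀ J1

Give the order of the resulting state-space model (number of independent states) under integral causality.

1  (I1 all integral)

#4 stroke→J1  (Se1 (Se) sets effort on bond)
#5 stroke→Sf1  (source Sf1 imposes f)
#0 stroke→J1  (common-f at J1 fixed by 5)
#1 stroke→J2  (GY1: gyrator matches bond 0)
#2 stroke→J3  (only one flow-in slot at J2)
#3 stroke→I1  (common-e at J3 fixed by 2)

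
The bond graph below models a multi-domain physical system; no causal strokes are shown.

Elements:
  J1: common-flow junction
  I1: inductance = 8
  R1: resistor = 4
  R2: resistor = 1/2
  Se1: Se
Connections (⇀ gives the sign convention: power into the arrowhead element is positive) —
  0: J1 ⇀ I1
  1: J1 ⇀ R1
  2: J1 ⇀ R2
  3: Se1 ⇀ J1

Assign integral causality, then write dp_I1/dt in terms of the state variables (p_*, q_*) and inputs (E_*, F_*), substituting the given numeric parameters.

dp_I1/dt = E_Se1 - 9*p_I1/16

bond 3 →J1  (Se1: effort source, stroke at far end)
bond 0 →I1  (I1 outputs flow p/I1)
bond 1 →J1  (1-jn J1 has f-setter on 0)
bond 2 →J1  (common-f at J1 fixed by 0)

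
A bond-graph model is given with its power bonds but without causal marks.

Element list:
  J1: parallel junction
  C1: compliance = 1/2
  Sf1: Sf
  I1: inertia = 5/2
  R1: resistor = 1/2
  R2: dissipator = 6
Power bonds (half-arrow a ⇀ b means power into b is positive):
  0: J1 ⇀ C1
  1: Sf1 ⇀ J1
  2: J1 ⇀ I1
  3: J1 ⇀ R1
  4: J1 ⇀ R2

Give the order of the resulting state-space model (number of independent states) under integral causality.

2  (C1, I1 all integral)

bond 1 stroke→Sf1  (source Sf1 imposes f)
bond 0 stroke→J1  (C1: C, integral causality)
bond 2 stroke→I1  (J1 effort already set via bond 0)
bond 3 stroke→R1  (J1 effort already set via bond 0)
bond 4 stroke→R2  (J1 effort already set via bond 0)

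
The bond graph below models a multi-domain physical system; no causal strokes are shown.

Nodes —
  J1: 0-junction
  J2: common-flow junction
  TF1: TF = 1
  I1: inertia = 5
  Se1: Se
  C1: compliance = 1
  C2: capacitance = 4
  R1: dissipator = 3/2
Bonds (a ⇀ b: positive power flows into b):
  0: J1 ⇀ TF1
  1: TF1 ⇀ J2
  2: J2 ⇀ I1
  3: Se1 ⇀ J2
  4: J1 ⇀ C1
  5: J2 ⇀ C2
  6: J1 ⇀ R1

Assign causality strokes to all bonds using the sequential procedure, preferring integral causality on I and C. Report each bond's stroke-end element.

#3 stroke→J2  (Se1 (Se) sets effort on bond)
#2 stroke→I1  (I1: I, integral causality)
#1 stroke→J2  (common-f at J2 fixed by 2)
#5 stroke→J2  (common-f at J2 fixed by 2)
#0 stroke→TF1  (TF1: transformer flips bond 1)
#4 stroke→J1  (C1 outputs effort q/C1)
#6 stroke→R1  (common-e at J1 fixed by 4)

b0 stroke→TF1
b1 stroke→J2
b2 stroke→I1
b3 stroke→J2
b4 stroke→J1
b5 stroke→J2
b6 stroke→R1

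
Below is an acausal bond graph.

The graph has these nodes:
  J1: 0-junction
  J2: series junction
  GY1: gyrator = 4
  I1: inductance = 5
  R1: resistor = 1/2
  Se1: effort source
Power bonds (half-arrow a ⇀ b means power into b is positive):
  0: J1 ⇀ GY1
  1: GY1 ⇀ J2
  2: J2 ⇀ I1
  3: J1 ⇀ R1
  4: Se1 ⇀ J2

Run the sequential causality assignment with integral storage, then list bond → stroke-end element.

#0 |J1
#1 |J2
#2 |I1
#3 |R1
#4 |J2

β4 stroke→J2  (Se1: effort source, stroke at far end)
β2 stroke→I1  (I1: I, integral causality)
β1 stroke→J2  (J2: bond 2 brought flow, rest push out)
β0 stroke→J1  (through GY1, causality inverts; strokes same side of GY1)
β3 stroke→R1  (common-e at J1 fixed by 0)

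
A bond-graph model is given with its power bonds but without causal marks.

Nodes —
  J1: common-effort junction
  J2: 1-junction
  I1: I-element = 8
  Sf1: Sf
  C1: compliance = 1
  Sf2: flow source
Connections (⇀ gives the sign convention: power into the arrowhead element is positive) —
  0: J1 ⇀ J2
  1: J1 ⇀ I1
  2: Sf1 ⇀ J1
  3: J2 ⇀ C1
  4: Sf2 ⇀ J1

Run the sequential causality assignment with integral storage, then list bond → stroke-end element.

b2 stroke→Sf1  (Sf1: flow source, stroke at near end)
b4 stroke→Sf2  (Sf2 (Sf) sets flow on bond)
b1 stroke→I1  (I1 integral (f out))
b0 stroke→J1  (only one effort-in slot at J1)
b3 stroke→J2  (J2: bond 0 brought flow, rest push out)

bond 0 →J1
bond 1 →I1
bond 2 →Sf1
bond 3 →J2
bond 4 →Sf2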